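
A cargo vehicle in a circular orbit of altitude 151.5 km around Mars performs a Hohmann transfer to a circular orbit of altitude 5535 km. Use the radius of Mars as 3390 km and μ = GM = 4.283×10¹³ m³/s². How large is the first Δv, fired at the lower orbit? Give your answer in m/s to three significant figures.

Δv ≈ 684 m/s

r₁ = 3390 + 151.5 = 3541.5 km = 3.5415×10⁶ m.
r₂ = 3390 + 5535 = 8925.0 km = 8.9250×10⁶ m.
Transfer ellipse a_t = (r₁ + r₂)/2 = 6.233×10⁶ m.
At r₁: circular v_c1 = √(μ/r₁) = 3478 m/s; transfer-periapsis v_p = √[μ(2/r₁ − 1/a_t)] = 4161 m/s.
Δv₁ = v_p − v_c1 = 683.7 m/s.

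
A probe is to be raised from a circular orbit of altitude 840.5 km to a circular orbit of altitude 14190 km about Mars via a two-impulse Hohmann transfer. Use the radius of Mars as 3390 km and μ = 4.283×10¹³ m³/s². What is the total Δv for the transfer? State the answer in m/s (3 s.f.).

Δv_total ≈ 1450 m/s

r₁ = 3390 + 840.5 = 4230.5 km = 4.2305×10⁶ m.
r₂ = 3390 + 14190 = 17580 km = 1.7580×10⁷ m.
Transfer ellipse a_t = (r₁ + r₂)/2 = 1.091×10⁷ m.
At r₁: circular v_c1 = √(μ/r₁) = 3182 m/s; transfer-periapsis v_p = √[μ(2/r₁ − 1/a_t)] = 4040 m/s.
Δv₁ = v_p − v_c1 = 858.1 m/s.
At r₂: circular v_c2 = √(μ/r₂) = 1561 m/s; transfer-apoapsis v_a = √[μ(2/r₂ − 1/a_t)] = 972.2 m/s.
Δv₂ = v_c2 − v_a = 588.7 m/s.
Total Δv = Δv₁ + Δv₂ = 1447 m/s.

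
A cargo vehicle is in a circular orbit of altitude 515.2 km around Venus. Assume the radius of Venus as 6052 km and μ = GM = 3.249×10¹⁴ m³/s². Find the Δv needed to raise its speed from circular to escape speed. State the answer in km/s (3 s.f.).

r = 6052 + 515.2 = 6567.2 km = 6.5672×10⁶ m.
Circular speed v_c = √(μ/r) = 7034 m/s.
Escape speed v_esc = √(2μ/r) = √2 × v_c = 9947 m/s.
Δv = v_esc − v_c = 2913 m/s = 2.913 km/s.

Δv ≈ 2.91 km/s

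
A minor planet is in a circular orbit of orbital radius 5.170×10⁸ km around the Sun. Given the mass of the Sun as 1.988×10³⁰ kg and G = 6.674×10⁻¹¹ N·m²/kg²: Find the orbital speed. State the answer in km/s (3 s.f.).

v ≈ 16.0 km/s

μ = GM = 6.674×10⁻¹¹ × 1.988×10³⁰ = 1.327×10²⁰ m³/s².
r = 5.170×10⁸ km = 5.170×10¹¹ m.
For a circular orbit v = √(μ/r) = √(1.327×10²⁰ / 5.170×10¹¹) = √(2.566×10⁸) = 16020 m/s.
That is 16.02 km/s.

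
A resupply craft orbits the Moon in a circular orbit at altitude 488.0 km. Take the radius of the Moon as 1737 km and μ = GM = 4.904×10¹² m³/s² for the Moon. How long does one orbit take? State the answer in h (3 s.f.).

r = 1737 + 488.0 = 2225.0 km = 2.2250×10⁶ m.
Kepler's third law: T = 2π√(r³/μ) = 2π√((2.225×10⁶)³ / 4.904×10¹²).
r³/μ = 2.246×10⁶ s², so T = 2π × 1.499×10³ = 9.417×10³ s.
Converting: 9.417×10³ s ÷ 3600 = 2.616 h.

T ≈ 2.62 h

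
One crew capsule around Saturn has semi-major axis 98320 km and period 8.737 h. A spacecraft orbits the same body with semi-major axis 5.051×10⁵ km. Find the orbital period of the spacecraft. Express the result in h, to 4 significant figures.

T₂ ≈ 101.7 h

Kepler's third law: T² ∝ a³, so T₂ = T₁ (a₂/a₁)^(3/2).
a₂/a₁ = 5.137, (a₂/a₁)^(3/2) = 11.64.
T₂ = 8.737 × 11.64 = 101.7 h.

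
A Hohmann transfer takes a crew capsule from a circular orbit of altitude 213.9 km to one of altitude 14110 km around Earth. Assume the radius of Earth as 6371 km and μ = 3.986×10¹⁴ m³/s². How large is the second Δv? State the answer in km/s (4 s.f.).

r₁ = 6371 + 213.9 = 6584.9 km = 6.5849×10⁶ m.
r₂ = 6371 + 14110 = 20481 km = 2.0481×10⁷ m.
Transfer ellipse a_t = (r₁ + r₂)/2 = 1.353×10⁷ m.
At r₁: circular v_c1 = √(μ/r₁) = 7780 m/s; transfer-perigee v_p = √[μ(2/r₁ − 1/a_t)] = 9571 m/s.
At r₂: circular v_c2 = √(μ/r₂) = 4412 m/s; transfer-apogee v_a = √[μ(2/r₂ − 1/a_t)] = 3077 m/s.
Δv₂ = v_c2 − v_a = 1334 m/s.
= 1.334 km/s.

Δv ≈ 1.334 km/s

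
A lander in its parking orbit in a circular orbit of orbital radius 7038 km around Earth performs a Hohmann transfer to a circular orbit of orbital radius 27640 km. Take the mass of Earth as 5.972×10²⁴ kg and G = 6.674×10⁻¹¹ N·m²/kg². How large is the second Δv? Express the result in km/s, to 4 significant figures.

Δv ≈ 1.378 km/s

μ = GM = 6.674×10⁻¹¹ × 5.972×10²⁴ = 3.986×10¹⁴ m³/s².
r₁ = 7038 km = 7.038×10⁶ m.
r₂ = 27640 km = 2.764×10⁷ m.
Transfer ellipse a_t = (r₁ + r₂)/2 = 1.734×10⁷ m.
At r₁: circular v_c1 = √(μ/r₁) = 7525 m/s; transfer-perigee v_p = √[μ(2/r₁ − 1/a_t)] = 9501 m/s.
At r₂: circular v_c2 = √(μ/r₂) = 3797 m/s; transfer-apogee v_a = √[μ(2/r₂ − 1/a_t)] = 2419 m/s.
Δv₂ = v_c2 − v_a = 1378 m/s.
= 1.378 km/s.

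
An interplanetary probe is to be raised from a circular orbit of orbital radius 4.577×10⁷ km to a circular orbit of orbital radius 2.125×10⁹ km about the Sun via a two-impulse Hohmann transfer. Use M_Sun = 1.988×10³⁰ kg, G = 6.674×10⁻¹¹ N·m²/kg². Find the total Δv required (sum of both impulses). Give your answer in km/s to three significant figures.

μ = GM = 6.674×10⁻¹¹ × 1.988×10³⁰ = 1.327×10²⁰ m³/s².
r₁ = 4.577×10⁷ km = 4.577×10¹⁰ m.
r₂ = 2.125×10⁹ km = 2.125×10¹² m.
Transfer ellipse a_t = (r₁ + r₂)/2 = 1.085×10¹² m.
At r₁: circular v_c1 = √(μ/r₁) = 53840 m/s; transfer-perihelion v_p = √[μ(2/r₁ − 1/a_t)] = 75340 m/s.
Δv₁ = v_p − v_c1 = 21490 m/s.
At r₂: circular v_c2 = √(μ/r₂) = 7902 m/s; transfer-aphelion v_a = √[μ(2/r₂ − 1/a_t)] = 1623 m/s.
Δv₂ = v_c2 − v_a = 6279 m/s.
Total Δv = Δv₁ + Δv₂ = 27770 m/s = 27.77 km/s.

Δv_total ≈ 27.8 km/s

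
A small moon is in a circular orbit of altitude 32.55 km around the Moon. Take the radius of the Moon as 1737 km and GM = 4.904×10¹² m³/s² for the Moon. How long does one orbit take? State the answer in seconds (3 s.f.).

T ≈ 6680 seconds

r = 1737 + 32.55 = 1769.5 km = 1.7696×10⁶ m.
Kepler's third law: T = 2π√(r³/μ) = 2π√((1.770×10⁶)³ / 4.904×10¹²).
r³/μ = 1.130×10⁶ s², so T = 2π × 1.063×10³ = 6.679×10³ s.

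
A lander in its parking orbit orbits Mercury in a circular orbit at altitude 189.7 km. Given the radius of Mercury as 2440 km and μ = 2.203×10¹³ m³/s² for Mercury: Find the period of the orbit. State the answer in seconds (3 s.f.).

r = 2440 + 189.7 = 2629.7 km = 2.6297×10⁶ m.
Kepler's third law: T = 2π√(r³/μ) = 2π√((2.630×10⁶)³ / 2.203×10¹³).
r³/μ = 8.255×10⁵ s², so T = 2π × 9.086×10² = 5.709×10³ s.

T ≈ 5710 seconds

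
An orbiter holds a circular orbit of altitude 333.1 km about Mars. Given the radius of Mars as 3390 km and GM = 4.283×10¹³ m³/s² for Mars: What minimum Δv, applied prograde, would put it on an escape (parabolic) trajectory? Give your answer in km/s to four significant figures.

r = 3390 + 333.1 = 3723.1 km = 3.7231×10⁶ m.
Circular speed v_c = √(μ/r) = 3392 m/s.
Escape speed v_esc = √(2μ/r) = √2 × v_c = 4797 m/s.
Δv = v_esc − v_c = 1405 m/s = 1.405 km/s.

Δv ≈ 1.405 km/s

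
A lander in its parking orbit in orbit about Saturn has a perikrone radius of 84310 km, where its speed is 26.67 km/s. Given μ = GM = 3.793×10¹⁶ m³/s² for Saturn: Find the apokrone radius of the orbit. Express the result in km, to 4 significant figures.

r_p = 8.431×10⁷ m.
Specific energy ε = v²/2 − μ/r = -9.424×10⁷ J/kg, so a = −μ/(2ε) = 2.012×10⁸ m.
The apsides satisfy r_p + r_a = 2a, so the apokrone radius is 2a − r_p = 3.182×10⁸ m = 3.1816×10⁵ km.

apokrone radius ≈ 3.182×10⁵ km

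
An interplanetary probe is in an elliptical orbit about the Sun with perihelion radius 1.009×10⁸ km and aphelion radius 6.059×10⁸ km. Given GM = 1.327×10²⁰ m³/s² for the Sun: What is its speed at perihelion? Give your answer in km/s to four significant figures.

v ≈ 47.49 km/s

Semi-major axis a = (r_p + r_a)/2 = 3.5340×10⁸ km = 3.534×10¹¹ m.
Vis-viva: v² = μ(2/r − 1/a) = 1.327×10²⁰ × (1.982×10⁻¹¹ − 2.830×10⁻¹²) = 2.255×10⁹ m²/s².
v = 47490 m/s = 47.49 km/s.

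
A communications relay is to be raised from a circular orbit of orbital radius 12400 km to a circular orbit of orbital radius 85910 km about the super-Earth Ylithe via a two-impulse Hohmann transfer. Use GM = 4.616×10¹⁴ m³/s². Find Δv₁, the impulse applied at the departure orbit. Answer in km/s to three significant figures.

r₁ = 12400 km = 1.240×10⁷ m.
r₂ = 85910 km = 8.591×10⁷ m.
Transfer ellipse a_t = (r₁ + r₂)/2 = 4.916×10⁷ m.
At r₁: circular v_c1 = √(μ/r₁) = 6101 m/s; transfer-periapsis v_p = √[μ(2/r₁ − 1/a_t)] = 8066 m/s.
Δv₁ = v_p − v_c1 = 1965 m/s.
= 1.965 km/s.

Δv ≈ 1.96 km/s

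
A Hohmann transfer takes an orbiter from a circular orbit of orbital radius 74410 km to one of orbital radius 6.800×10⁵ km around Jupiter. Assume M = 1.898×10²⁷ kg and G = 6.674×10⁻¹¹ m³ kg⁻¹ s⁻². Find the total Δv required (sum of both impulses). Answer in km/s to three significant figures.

Δv_total ≈ 21.7 km/s

μ = GM = 6.674×10⁻¹¹ × 1.898×10²⁷ = 1.267×10¹⁷ m³/s².
r₁ = 74410 km = 7.441×10⁷ m.
r₂ = 6.800×10⁵ km = 6.800×10⁸ m.
Transfer ellipse a_t = (r₁ + r₂)/2 = 3.772×10⁸ m.
At r₁: circular v_c1 = √(μ/r₁) = 41260 m/s; transfer-perijove v_p = √[μ(2/r₁ − 1/a_t)] = 55400 m/s.
Δv₁ = v_p − v_c1 = 14140 m/s.
At r₂: circular v_c2 = √(μ/r₂) = 13650 m/s; transfer-apojove v_a = √[μ(2/r₂ − 1/a_t)] = 6062 m/s.
Δv₂ = v_c2 − v_a = 7587 m/s.
Total Δv = Δv₁ + Δv₂ = 21720 m/s = 21.72 km/s.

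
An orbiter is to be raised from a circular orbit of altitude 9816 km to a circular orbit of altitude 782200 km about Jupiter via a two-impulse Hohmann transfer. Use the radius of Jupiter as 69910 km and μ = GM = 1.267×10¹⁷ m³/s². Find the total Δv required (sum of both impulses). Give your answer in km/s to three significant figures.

Δv_total ≈ 21.2 km/s

r₁ = 69910 + 9816 = 79726 km = 7.9726×10⁷ m.
r₂ = 69910 + 782200 = 852110 km = 8.5211×10⁸ m.
Transfer ellipse a_t = (r₁ + r₂)/2 = 4.659×10⁸ m.
At r₁: circular v_c1 = √(μ/r₁) = 39860 m/s; transfer-perijove v_p = √[μ(2/r₁ − 1/a_t)] = 53910 m/s.
Δv₁ = v_p − v_c1 = 14050 m/s.
At r₂: circular v_c2 = √(μ/r₂) = 12190 m/s; transfer-apojove v_a = √[μ(2/r₂ − 1/a_t)] = 5044 m/s.
Δv₂ = v_c2 − v_a = 7150 m/s.
Total Δv = Δv₁ + Δv₂ = 21200 m/s = 21.20 km/s.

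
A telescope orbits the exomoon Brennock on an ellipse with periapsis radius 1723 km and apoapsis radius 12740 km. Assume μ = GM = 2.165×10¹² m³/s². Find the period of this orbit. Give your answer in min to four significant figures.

T ≈ 1384 min

Semi-major axis a = (r_p + r_a)/2 = (1723.0 + 12740)/2 = 7231.5 km = 7.232×10⁶ m.
By Kepler's third law T = 2π√(a³/μ) = 2π × 1.322×10⁴ = 8.304×10⁴ s.
= 1384 min.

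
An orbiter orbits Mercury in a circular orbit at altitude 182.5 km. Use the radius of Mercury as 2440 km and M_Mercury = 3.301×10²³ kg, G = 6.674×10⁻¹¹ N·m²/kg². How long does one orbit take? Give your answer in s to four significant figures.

T ≈ 5685 s

μ = GM = 6.674×10⁻¹¹ × 3.301×10²³ = 2.203×10¹³ m³/s².
r = 2440 + 182.5 = 2622.5 km = 2.6225×10⁶ m.
Kepler's third law: T = 2π√(r³/μ) = 2π√((2.622×10⁶)³ / 2.203×10¹³).
r³/μ = 8.187×10⁵ s², so T = 2π × 9.048×10² = 5.685×10³ s.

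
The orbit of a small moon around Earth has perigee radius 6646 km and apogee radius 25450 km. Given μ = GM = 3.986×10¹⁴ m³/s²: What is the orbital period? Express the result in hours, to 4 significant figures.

T ≈ 5.620 hours

Semi-major axis a = (r_p + r_a)/2 = (6646.0 + 25450)/2 = 16048 km = 1.605×10⁷ m.
By Kepler's third law T = 2π√(a³/μ) = 2π × 3.220×10³ = 2.023×10⁴ s.
= 5.620 hours.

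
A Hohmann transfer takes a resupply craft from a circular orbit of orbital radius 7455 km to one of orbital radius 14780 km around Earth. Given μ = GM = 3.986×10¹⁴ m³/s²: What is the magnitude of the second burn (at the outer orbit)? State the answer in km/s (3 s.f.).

r₁ = 7455 km = 7.455×10⁶ m.
r₂ = 14780 km = 1.478×10⁷ m.
Transfer ellipse a_t = (r₁ + r₂)/2 = 1.112×10⁷ m.
At r₁: circular v_c1 = √(μ/r₁) = 7312 m/s; transfer-perigee v_p = √[μ(2/r₁ − 1/a_t)] = 8431 m/s.
At r₂: circular v_c2 = √(μ/r₂) = 5193 m/s; transfer-apogee v_a = √[μ(2/r₂ − 1/a_t)] = 4253 m/s.
Δv₂ = v_c2 − v_a = 940.6 m/s.
= 0.9406 km/s.

Δv ≈ 0.941 km/s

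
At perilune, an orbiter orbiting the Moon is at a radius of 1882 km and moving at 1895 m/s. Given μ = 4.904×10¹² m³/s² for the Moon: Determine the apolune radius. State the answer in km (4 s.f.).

r_p = 1.882×10⁶ m.
Specific energy ε = v²/2 − μ/r = -8.102×10⁵ J/kg, so a = −μ/(2ε) = 3.026×10⁶ m.
The apsides satisfy r_p + r_a = 2a, so the apolune radius is 2a − r_p = 4.171×10⁶ m = 4170.6 km.

apolune radius ≈ 4171 km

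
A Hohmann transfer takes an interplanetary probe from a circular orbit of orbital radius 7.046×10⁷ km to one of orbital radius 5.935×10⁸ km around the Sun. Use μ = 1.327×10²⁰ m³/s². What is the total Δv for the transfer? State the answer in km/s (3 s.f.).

r₁ = 7.046×10⁷ km = 7.046×10¹⁰ m.
r₂ = 5.935×10⁸ km = 5.935×10¹¹ m.
Transfer ellipse a_t = (r₁ + r₂)/2 = 3.320×10¹¹ m.
At r₁: circular v_c1 = √(μ/r₁) = 43400 m/s; transfer-perihelion v_p = √[μ(2/r₁ − 1/a_t)] = 58030 m/s.
Δv₁ = v_p − v_c1 = 14630 m/s.
At r₂: circular v_c2 = √(μ/r₂) = 14950 m/s; transfer-aphelion v_a = √[μ(2/r₂ − 1/a_t)] = 6889 m/s.
Δv₂ = v_c2 − v_a = 8064 m/s.
Total Δv = Δv₁ + Δv₂ = 22690 m/s = 22.69 km/s.

Δv_total ≈ 22.7 km/s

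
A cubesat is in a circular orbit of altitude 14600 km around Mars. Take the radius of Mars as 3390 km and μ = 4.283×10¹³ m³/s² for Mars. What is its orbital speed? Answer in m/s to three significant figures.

v ≈ 1540 m/s

r = 3390 + 14600 = 17990 km = 1.7990×10⁷ m.
For a circular orbit v = √(μ/r) = √(4.283×10¹³ / 1.799×10⁷) = √(2.381×10⁶) = 1543 m/s.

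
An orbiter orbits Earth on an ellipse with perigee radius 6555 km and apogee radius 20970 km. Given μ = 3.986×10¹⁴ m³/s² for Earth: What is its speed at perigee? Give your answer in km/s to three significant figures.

Semi-major axis a = (r_p + r_a)/2 = 13762 km = 1.376×10⁷ m.
Vis-viva: v² = μ(2/r − 1/a) = 3.986×10¹⁴ × (3.051×10⁻⁷ − 7.266×10⁻⁸) = 9.265×10⁷ m²/s².
v = 9626 m/s = 9.626 km/s.

v ≈ 9.63 km/s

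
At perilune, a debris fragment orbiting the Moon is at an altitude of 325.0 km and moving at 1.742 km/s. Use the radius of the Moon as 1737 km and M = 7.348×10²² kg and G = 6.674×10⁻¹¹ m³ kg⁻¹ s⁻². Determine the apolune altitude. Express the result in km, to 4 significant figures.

μ = GM = 6.674×10⁻¹¹ × 7.348×10²² = 4.904×10¹² m³/s².
r_p = 1737 + 325.0 = 2062.0 km = 2.062×10⁶ m.
Specific energy ε = v²/2 − μ/r = -8.610×10⁵ J/kg, so a = −μ/(2ε) = 2.848×10⁶ m.
The apsides satisfy r_p + r_a = 2a, so the apolune radius is 2a − r_p = 3.634×10⁶ m = 3633.6 km.
Apolune altitude = 3633.6 − 1737 = 1896.6 km.

apolune altitude ≈ 1897 km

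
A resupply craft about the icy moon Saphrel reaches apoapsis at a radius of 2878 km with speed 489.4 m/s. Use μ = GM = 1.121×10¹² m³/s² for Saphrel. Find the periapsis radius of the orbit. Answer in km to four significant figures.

periapsis radius ≈ 1278 km

r_a = 2.878×10⁶ m.
Specific energy ε = v²/2 − μ/r = -2.698×10⁵ J/kg, so a = −μ/(2ε) = 2.078×10⁶ m.
The apsides satisfy r_p + r_a = 2a, so the periapsis radius is 2a − r_a = 1.278×10⁶ m = 1277.7 km.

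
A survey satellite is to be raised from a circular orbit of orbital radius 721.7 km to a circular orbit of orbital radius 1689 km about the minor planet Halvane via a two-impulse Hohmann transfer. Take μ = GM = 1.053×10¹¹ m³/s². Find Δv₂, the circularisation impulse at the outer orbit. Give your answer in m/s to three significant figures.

r₁ = 721.7 km = 7.217×10⁵ m.
r₂ = 1689 km = 1.689×10⁶ m.
Transfer ellipse a_t = (r₁ + r₂)/2 = 1.205×10⁶ m.
At r₁: circular v_c1 = √(μ/r₁) = 382.0 m/s; transfer-periapsis v_p = √[μ(2/r₁ − 1/a_t)] = 452.2 m/s.
At r₂: circular v_c2 = √(μ/r₂) = 249.7 m/s; transfer-apoapsis v_a = √[μ(2/r₂ − 1/a_t)] = 193.2 m/s.
Δv₂ = v_c2 − v_a = 56.48 m/s.

Δv ≈ 56.5 m/s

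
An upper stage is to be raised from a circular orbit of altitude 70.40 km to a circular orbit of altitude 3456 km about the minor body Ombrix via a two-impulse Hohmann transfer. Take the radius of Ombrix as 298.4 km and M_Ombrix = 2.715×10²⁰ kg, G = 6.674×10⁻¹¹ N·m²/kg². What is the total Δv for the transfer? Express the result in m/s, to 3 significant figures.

μ = GM = 6.674×10⁻¹¹ × 2.715×10²⁰ = 1.812×10¹⁰ m³/s².
r₁ = 298.4 + 70.40 = 368.80 km = 3.6880×10⁵ m.
r₂ = 298.4 + 3456 = 3754.4 km = 3.7544×10⁶ m.
Transfer ellipse a_t = (r₁ + r₂)/2 = 2.062×10⁶ m.
At r₁: circular v_c1 = √(μ/r₁) = 221.7 m/s; transfer-periapsis v_p = √[μ(2/r₁ − 1/a_t)] = 299.1 m/s.
Δv₁ = v_p − v_c1 = 77.47 m/s.
At r₂: circular v_c2 = √(μ/r₂) = 69.47 m/s; transfer-apoapsis v_a = √[μ(2/r₂ − 1/a_t)] = 29.38 m/s.
Δv₂ = v_c2 − v_a = 40.09 m/s.
Total Δv = Δv₁ + Δv₂ = 117.6 m/s.

Δv_total ≈ 118 m/s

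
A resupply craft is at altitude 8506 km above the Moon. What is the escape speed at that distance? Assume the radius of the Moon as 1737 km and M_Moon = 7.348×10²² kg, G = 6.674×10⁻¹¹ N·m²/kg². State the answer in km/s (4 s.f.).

μ = GM = 6.674×10⁻¹¹ × 7.348×10²² = 4.904×10¹² m³/s².
r = 1737 + 8506 = 10243 km = 1.0243×10⁷ m.
Escape speed v_esc = √(2μ/r) = √(2 × 4.904×10¹² / 1.024×10⁷) = √(9.575×10⁵) = 978.5 m/s.
= 0.9785 km/s.

v_esc ≈ 0.9785 km/s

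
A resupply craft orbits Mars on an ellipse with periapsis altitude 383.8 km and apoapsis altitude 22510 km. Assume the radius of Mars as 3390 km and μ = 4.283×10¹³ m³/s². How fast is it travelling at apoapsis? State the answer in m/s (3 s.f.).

v ≈ 649 m/s

r_p = 3390 + 383.8 = 3773.8 km = 3.7738×10⁶ m.
r_a = 3390 + 22510 = 25900 km = 2.5900×10⁷ m.
Semi-major axis a = (r_p + r_a)/2 = 14837 km = 1.484×10⁷ m.
Vis-viva: v² = μ(2/r − 1/a) = 4.283×10¹³ × (7.722×10⁻⁸ − 6.740×10⁻⁸) = 4.206×10⁵ m²/s².
v = 648.5 m/s.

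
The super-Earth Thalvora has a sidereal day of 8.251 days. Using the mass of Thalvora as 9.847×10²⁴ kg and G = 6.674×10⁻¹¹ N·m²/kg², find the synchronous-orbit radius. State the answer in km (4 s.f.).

μ = GM = 6.674×10⁻¹¹ × 9.847×10²⁴ = 6.572×10¹⁴ m³/s².
T = 8.251 days = 7.129×10⁵ s.
A synchronous orbit has period T, so by Kepler's third law a = (μT²/4π²)^(1/3).
μT²/4π² = 6.572×10¹⁴ × (7.129×10⁵)² / 39.48 = 8.460×10²⁴ m³.
a = 2.038×10⁸ m = 2.0376×10⁵ km.

r_sync ≈ 2.038×10⁵ km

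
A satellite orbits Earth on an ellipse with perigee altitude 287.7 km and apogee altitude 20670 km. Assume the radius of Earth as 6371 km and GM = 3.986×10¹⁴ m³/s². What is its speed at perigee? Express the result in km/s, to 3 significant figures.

v ≈ 9.80 km/s

r_p = 6371 + 287.7 = 6658.7 km = 6.6587×10⁶ m.
r_a = 6371 + 20670 = 27041 km = 2.7041×10⁷ m.
Semi-major axis a = (r_p + r_a)/2 = 16850 km = 1.685×10⁷ m.
Vis-viva: v² = μ(2/r − 1/a) = 3.986×10¹⁴ × (3.004×10⁻⁷ − 5.935×10⁻⁸) = 9.607×10⁷ m²/s².
v = 9801 m/s = 9.801 km/s.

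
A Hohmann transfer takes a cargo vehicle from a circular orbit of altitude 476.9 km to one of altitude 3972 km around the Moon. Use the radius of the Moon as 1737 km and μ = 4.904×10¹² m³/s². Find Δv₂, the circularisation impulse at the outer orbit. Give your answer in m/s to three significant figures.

Δv ≈ 234 m/s

r₁ = 1737 + 476.9 = 2213.9 km = 2.2139×10⁶ m.
r₂ = 1737 + 3972 = 5709.0 km = 5.7090×10⁶ m.
Transfer ellipse a_t = (r₁ + r₂)/2 = 3.961×10⁶ m.
At r₁: circular v_c1 = √(μ/r₁) = 1488 m/s; transfer-perilune v_p = √[μ(2/r₁ − 1/a_t)] = 1787 m/s.
At r₂: circular v_c2 = √(μ/r₂) = 926.8 m/s; transfer-apolune v_a = √[μ(2/r₂ − 1/a_t)] = 692.9 m/s.
Δv₂ = v_c2 − v_a = 234.0 m/s.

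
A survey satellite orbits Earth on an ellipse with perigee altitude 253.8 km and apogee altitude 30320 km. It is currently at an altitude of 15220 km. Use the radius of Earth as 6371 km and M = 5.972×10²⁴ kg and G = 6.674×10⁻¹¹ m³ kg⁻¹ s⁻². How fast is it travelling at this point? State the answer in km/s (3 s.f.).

μ = GM = 6.674×10⁻¹¹ × 5.972×10²⁴ = 3.986×10¹⁴ m³/s².
r_p = 6371 + 253.8 = 6624.8 km = 6.6248×10⁶ m.
r_a = 6371 + 30320 = 36691 km = 3.6691×10⁷ m.
r = 6371 + 15220 = 21591 km = 2.159×10⁷ m.
Semi-major axis a = (r_p + r_a)/2 = 21658 km = 2.166×10⁷ m.
Vis-viva: v² = μ(2/r − 1/a) = 3.986×10¹⁴ × (9.263×10⁻⁸ − 4.617×10⁻⁸) = 1.852×10⁷ m²/s².
v = 4303 m/s = 4.303 km/s.

v ≈ 4.30 km/s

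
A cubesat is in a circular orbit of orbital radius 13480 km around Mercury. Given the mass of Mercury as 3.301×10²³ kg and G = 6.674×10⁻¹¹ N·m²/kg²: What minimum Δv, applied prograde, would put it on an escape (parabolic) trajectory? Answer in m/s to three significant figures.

μ = GM = 6.674×10⁻¹¹ × 3.301×10²³ = 2.203×10¹³ m³/s².
r = 13480 km = 1.348×10⁷ m.
Circular speed v_c = √(μ/r) = 1278 m/s.
Escape speed v_esc = √(2μ/r) = √2 × v_c = 1808 m/s.
Δv = v_esc − v_c = 529.5 m/s.

Δv ≈ 530 m/s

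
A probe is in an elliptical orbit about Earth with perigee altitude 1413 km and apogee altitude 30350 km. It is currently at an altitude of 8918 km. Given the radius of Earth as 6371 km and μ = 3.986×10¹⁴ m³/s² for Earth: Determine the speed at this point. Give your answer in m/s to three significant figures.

v ≈ 5850 m/s

r_p = 6371 + 1413 = 7784.0 km = 7.7840×10⁶ m.
r_a = 6371 + 30350 = 36721 km = 3.6721×10⁷ m.
r = 6371 + 8918 = 15289 km = 1.529×10⁷ m.
Semi-major axis a = (r_p + r_a)/2 = 22252 km = 2.225×10⁷ m.
Vis-viva: v² = μ(2/r − 1/a) = 3.986×10¹⁴ × (1.308×10⁻⁷ − 4.494×10⁻⁸) = 3.423×10⁷ m²/s².
v = 5851 m/s.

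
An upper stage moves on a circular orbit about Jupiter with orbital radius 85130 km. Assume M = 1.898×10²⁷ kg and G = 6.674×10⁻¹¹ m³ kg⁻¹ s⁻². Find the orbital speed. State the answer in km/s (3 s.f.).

μ = GM = 6.674×10⁻¹¹ × 1.898×10²⁷ = 1.267×10¹⁷ m³/s².
r = 85130 km = 8.513×10⁷ m.
For a circular orbit v = √(μ/r) = √(1.267×10¹⁷ / 8.513×10⁷) = √(1.488×10⁹) = 38570 m/s.
That is 38.57 km/s.

v ≈ 38.6 km/s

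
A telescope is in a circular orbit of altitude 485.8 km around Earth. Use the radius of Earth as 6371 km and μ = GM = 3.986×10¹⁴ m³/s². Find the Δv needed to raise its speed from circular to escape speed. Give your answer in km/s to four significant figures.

Δv ≈ 3.158 km/s

r = 6371 + 485.8 = 6856.8 km = 6.8568×10⁶ m.
Circular speed v_c = √(μ/r) = 7624 m/s.
Escape speed v_esc = √(2μ/r) = √2 × v_c = 10780 m/s.
Δv = v_esc − v_c = 3158 m/s = 3.158 km/s.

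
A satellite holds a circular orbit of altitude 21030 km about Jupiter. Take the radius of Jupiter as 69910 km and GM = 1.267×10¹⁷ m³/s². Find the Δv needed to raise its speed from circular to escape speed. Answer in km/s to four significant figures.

r = 69910 + 21030 = 90940 km = 9.0940×10⁷ m.
Circular speed v_c = √(μ/r) = 37330 m/s.
Escape speed v_esc = √(2μ/r) = √2 × v_c = 52790 m/s.
Δv = v_esc − v_c = 15460 m/s = 15.46 km/s.

Δv ≈ 15.46 km/s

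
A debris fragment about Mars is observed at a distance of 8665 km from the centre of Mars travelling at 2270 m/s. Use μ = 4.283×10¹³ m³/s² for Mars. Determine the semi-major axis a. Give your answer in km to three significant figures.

r = 8.665×10⁶ m.
Specific orbital energy ε = v²/2 − μ/r = (2270)²/2 − 4.283×10¹³/8.665×10⁶ = -2.366×10⁶ J/kg.
Since ε = −μ/(2a), a = −μ/(2ε) = 9.050×10⁶ m = 9049.5 km.

a ≈ 9050 km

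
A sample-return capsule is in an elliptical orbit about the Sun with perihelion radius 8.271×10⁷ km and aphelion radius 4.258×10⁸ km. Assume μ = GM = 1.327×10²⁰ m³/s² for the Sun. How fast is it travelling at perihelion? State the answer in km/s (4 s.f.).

v ≈ 51.84 km/s

Semi-major axis a = (r_p + r_a)/2 = 2.5426×10⁸ km = 2.543×10¹¹ m.
Vis-viva: v² = μ(2/r − 1/a) = 1.327×10²⁰ × (2.418×10⁻¹¹ − 3.933×10⁻¹²) = 2.687×10⁹ m²/s².
v = 51840 m/s = 51.84 km/s.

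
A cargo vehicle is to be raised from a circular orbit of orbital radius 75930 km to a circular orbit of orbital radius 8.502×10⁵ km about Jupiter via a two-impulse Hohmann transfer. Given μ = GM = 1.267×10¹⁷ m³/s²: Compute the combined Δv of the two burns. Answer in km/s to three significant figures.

r₁ = 75930 km = 7.593×10⁷ m.
r₂ = 8.502×10⁵ km = 8.502×10⁸ m.
Transfer ellipse a_t = (r₁ + r₂)/2 = 4.631×10⁸ m.
At r₁: circular v_c1 = √(μ/r₁) = 40850 m/s; transfer-perijove v_p = √[μ(2/r₁ − 1/a_t)] = 55350 m/s.
Δv₁ = v_p − v_c1 = 14500 m/s.
At r₂: circular v_c2 = √(μ/r₂) = 12210 m/s; transfer-apojove v_a = √[μ(2/r₂ − 1/a_t)] = 4943 m/s.
Δv₂ = v_c2 − v_a = 7264 m/s.
Total Δv = Δv₁ + Δv₂ = 21770 m/s = 21.77 km/s.

Δv_total ≈ 21.8 km/s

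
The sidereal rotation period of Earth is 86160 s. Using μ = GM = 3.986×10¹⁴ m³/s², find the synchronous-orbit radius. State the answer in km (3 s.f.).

r_sync ≈ 42200 km

A synchronous orbit has period T, so by Kepler's third law a = (μT²/4π²)^(1/3).
μT²/4π² = 3.986×10¹⁴ × (8.616×10⁴)² / 39.48 = 7.495×10²² m³.
a = 4.216×10⁷ m = 42163 km.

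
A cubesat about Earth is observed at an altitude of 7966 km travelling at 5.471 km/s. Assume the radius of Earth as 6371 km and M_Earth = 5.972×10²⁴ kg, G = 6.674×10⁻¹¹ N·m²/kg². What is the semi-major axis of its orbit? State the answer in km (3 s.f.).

a ≈ 15500 km

μ = GM = 6.674×10⁻¹¹ × 5.972×10²⁴ = 3.986×10¹⁴ m³/s².
r = 6371 + 7966 = 14337 km = 1.434×10⁷ m.
Specific orbital energy ε = v²/2 − μ/r = (5471)²/2 − 3.986×10¹⁴/1.434×10⁷ = -1.283×10⁷ J/kg.
Since ε = −μ/(2a), a = −μ/(2ε) = 1.553×10⁷ m = 15528 km.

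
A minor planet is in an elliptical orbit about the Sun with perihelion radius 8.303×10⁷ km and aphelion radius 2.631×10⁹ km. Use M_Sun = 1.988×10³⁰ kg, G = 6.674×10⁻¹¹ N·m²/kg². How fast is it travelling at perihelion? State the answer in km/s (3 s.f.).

v ≈ 55.7 km/s

μ = GM = 6.674×10⁻¹¹ × 1.988×10³⁰ = 1.327×10²⁰ m³/s².
Semi-major axis a = (r_p + r_a)/2 = 1.3570×10⁹ km = 1.357×10¹² m.
Vis-viva: v² = μ(2/r − 1/a) = 1.327×10²⁰ × (2.409×10⁻¹¹ − 7.369×10⁻¹³) = 3.098×10⁹ m²/s².
v = 55660 m/s = 55.66 km/s.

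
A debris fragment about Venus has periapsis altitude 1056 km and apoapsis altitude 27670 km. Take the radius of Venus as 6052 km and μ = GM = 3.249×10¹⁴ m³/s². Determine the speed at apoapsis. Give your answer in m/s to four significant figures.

v ≈ 1832 m/s

r_p = 6052 + 1056 = 7108.0 km = 7.1080×10⁶ m.
r_a = 6052 + 27670 = 33722 km = 3.3722×10⁷ m.
Semi-major axis a = (r_p + r_a)/2 = 20415 km = 2.042×10⁷ m.
Vis-viva: v² = μ(2/r − 1/a) = 3.249×10¹⁴ × (5.931×10⁻⁸ − 4.898×10⁻⁸) = 3.355×10⁶ m²/s².
v = 1832 m/s.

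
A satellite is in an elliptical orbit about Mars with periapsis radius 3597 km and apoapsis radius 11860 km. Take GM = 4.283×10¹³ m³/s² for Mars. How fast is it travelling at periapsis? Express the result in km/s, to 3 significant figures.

v ≈ 4.27 km/s

Semi-major axis a = (r_p + r_a)/2 = 7728.5 km = 7.728×10⁶ m.
Vis-viva: v² = μ(2/r − 1/a) = 4.283×10¹³ × (5.560×10⁻⁷ − 1.294×10⁻⁷) = 1.827×10⁷ m²/s².
v = 4275 m/s = 4.275 km/s.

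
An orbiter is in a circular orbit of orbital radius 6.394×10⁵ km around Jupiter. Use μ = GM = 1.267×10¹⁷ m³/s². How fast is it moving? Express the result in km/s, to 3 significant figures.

v ≈ 14.1 km/s

r = 6.394×10⁵ km = 6.394×10⁸ m.
For a circular orbit v = √(μ/r) = √(1.267×10¹⁷ / 6.394×10⁸) = √(1.982×10⁸) = 14080 m/s.
That is 14.08 km/s.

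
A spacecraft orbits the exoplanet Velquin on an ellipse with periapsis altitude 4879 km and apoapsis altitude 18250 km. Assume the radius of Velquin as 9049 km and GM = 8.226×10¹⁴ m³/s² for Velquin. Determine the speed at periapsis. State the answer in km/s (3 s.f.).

v ≈ 8.84 km/s

r_p = 9049 + 4879 = 13928 km = 1.3928×10⁷ m.
r_a = 9049 + 18250 = 27299 km = 2.7299×10⁷ m.
Semi-major axis a = (r_p + r_a)/2 = 20614 km = 2.061×10⁷ m.
Vis-viva: v² = μ(2/r − 1/a) = 8.226×10¹⁴ × (1.436×10⁻⁷ − 4.851×10⁻⁸) = 7.822×10⁷ m²/s².
v = 8844 m/s = 8.844 km/s.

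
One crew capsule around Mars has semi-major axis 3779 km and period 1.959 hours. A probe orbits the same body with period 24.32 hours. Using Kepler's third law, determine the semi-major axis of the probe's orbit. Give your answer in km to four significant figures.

a₂ ≈ 20260 km

Kepler's third law: a³ ∝ T², so a₂ = a₁ (T₂/T₁)^(2/3).
T₂/T₁ = 12.41, (T₂/T₁)^(2/3) = 5.361.
a₂ = 3779 × 5.361 = 20260 km.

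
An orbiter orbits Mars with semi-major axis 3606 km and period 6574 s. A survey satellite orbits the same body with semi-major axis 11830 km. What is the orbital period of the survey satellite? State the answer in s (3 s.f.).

Kepler's third law: T² ∝ a³, so T₂ = T₁ (a₂/a₁)^(3/2).
a₂/a₁ = 3.281, (a₂/a₁)^(3/2) = 5.942.
T₂ = 6574 × 5.942 = 39060 s.

T₂ ≈ 39100 s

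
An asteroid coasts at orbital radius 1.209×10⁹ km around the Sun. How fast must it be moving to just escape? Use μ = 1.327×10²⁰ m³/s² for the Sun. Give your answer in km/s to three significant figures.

r = 1.209×10⁹ km = 1.209×10¹² m.
Escape speed v_esc = √(2μ/r) = √(2 × 1.327×10²⁰ / 1.209×10¹²) = √(2.195×10⁸) = 14820 m/s.
= 14.82 km/s.

v_esc ≈ 14.8 km/s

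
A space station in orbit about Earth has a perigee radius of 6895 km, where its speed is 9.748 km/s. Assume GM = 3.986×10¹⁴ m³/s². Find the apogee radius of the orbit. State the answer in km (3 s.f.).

apogee radius ≈ 31800 km

r_p = 6.895×10⁶ m.
Specific energy ε = v²/2 − μ/r = -1.030×10⁷ J/kg, so a = −μ/(2ε) = 1.935×10⁷ m.
The apsides satisfy r_p + r_a = 2a, so the apogee radius is 2a − r_p = 3.181×10⁷ m = 31811 km.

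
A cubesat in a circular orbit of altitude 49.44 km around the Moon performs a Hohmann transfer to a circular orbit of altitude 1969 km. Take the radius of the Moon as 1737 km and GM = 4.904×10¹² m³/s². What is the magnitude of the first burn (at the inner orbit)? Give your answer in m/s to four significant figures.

r₁ = 1737 + 49.44 = 1786.4 km = 1.7864×10⁶ m.
r₂ = 1737 + 1969 = 3706.0 km = 3.7060×10⁶ m.
Transfer ellipse a_t = (r₁ + r₂)/2 = 2.746×10⁶ m.
At r₁: circular v_c1 = √(μ/r₁) = 1657 m/s; transfer-perilune v_p = √[μ(2/r₁ − 1/a_t)] = 1925 m/s.
Δv₁ = v_p − v_c1 = 267.9 m/s.

Δv ≈ 267.9 m/s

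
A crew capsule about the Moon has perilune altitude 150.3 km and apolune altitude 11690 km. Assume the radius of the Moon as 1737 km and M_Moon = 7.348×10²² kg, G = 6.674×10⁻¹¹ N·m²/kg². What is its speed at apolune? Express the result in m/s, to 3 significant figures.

μ = GM = 6.674×10⁻¹¹ × 7.348×10²² = 4.904×10¹² m³/s².
r_p = 1737 + 150.3 = 1887.3 km = 1.8873×10⁶ m.
r_a = 1737 + 11690 = 13427 km = 1.3427×10⁷ m.
Semi-major axis a = (r_p + r_a)/2 = 7657.1 km = 7.657×10⁶ m.
Vis-viva: v² = μ(2/r − 1/a) = 4.904×10¹² × (1.490×10⁻⁷ − 1.306×10⁻⁷) = 9.002×10⁴ m²/s².
v = 300.0 m/s.

v ≈ 300 m/s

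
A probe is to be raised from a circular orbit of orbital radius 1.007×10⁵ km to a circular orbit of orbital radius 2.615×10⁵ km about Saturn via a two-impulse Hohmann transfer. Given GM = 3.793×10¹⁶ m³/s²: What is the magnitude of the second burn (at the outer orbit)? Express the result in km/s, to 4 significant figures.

Δv ≈ 3.063 km/s

r₁ = 1.007×10⁵ km = 1.007×10⁸ m.
r₂ = 2.615×10⁵ km = 2.615×10⁸ m.
Transfer ellipse a_t = (r₁ + r₂)/2 = 1.811×10⁸ m.
At r₁: circular v_c1 = √(μ/r₁) = 19410 m/s; transfer-perikrone v_p = √[μ(2/r₁ − 1/a_t)] = 23320 m/s.
At r₂: circular v_c2 = √(μ/r₂) = 12040 m/s; transfer-apokrone v_a = √[μ(2/r₂ − 1/a_t)] = 8981 m/s.
Δv₂ = v_c2 − v_a = 3063 m/s.
= 3.063 km/s.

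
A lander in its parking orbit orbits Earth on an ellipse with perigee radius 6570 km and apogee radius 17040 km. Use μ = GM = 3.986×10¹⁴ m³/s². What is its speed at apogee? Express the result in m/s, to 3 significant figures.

Semi-major axis a = (r_p + r_a)/2 = 11805 km = 1.180×10⁷ m.
Vis-viva: v² = μ(2/r − 1/a) = 3.986×10¹⁴ × (1.174×10⁻⁷ − 8.471×10⁻⁸) = 1.302×10⁷ m²/s².
v = 3608 m/s.

v ≈ 3610 m/s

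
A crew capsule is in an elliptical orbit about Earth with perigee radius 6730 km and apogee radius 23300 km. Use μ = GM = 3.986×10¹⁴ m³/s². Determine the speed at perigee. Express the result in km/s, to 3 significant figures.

Semi-major axis a = (r_p + r_a)/2 = 15015 km = 1.502×10⁷ m.
Vis-viva: v² = μ(2/r − 1/a) = 3.986×10¹⁴ × (2.972×10⁻⁷ − 6.660×10⁻⁸) = 9.191×10⁷ m²/s².
v = 9587 m/s = 9.587 km/s.

v ≈ 9.59 km/s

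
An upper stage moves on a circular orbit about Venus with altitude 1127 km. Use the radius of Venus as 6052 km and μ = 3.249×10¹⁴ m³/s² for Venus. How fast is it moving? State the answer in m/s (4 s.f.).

r = 6052 + 1127 = 7179.0 km = 7.1790×10⁶ m.
For a circular orbit v = √(μ/r) = √(3.249×10¹⁴ / 7.179×10⁶) = √(4.526×10⁷) = 6727 m/s.

v ≈ 6727 m/s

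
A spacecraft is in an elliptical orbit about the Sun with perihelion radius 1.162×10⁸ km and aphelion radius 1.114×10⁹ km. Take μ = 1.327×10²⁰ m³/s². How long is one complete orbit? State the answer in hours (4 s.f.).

T ≈ 73090 hours

Semi-major axis a = (r_p + r_a)/2 = (1.1620×10⁸ + 1.1140×10⁹)/2 = 6.1510×10⁸ km = 6.151×10¹¹ m.
By Kepler's third law T = 2π√(a³/μ) = 2π × 4.188×10⁷ = 2.631×10⁸ s.
= 73090 hours.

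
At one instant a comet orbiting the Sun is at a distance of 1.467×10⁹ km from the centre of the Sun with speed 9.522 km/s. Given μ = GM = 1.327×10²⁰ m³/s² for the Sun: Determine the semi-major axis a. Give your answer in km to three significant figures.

a ≈ 1.47×10⁹ km

r = 1.467×10¹² m.
Specific orbital energy ε = v²/2 − μ/r = (9522)²/2 − 1.327×10²⁰/1.467×10¹² = -4.512×10⁷ J/kg.
Since ε = −μ/(2a), a = −μ/(2ε) = 1.470×10¹² m = 1.4704×10⁹ km.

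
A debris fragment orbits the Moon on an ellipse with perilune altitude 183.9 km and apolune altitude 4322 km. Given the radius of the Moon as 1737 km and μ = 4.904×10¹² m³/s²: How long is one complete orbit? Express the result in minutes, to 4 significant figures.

T ≈ 376.9 minutes

r_p = 1737 + 183.9 = 1920.9 km = 1.9209×10⁶ m.
r_a = 1737 + 4322 = 6059.0 km = 6.0590×10⁶ m.
Semi-major axis a = (r_p + r_a)/2 = (1920.9 + 6059.0)/2 = 3989.9 km = 3.990×10⁶ m.
By Kepler's third law T = 2π√(a³/μ) = 2π × 3.599×10³ = 2.261×10⁴ s.
= 376.9 minutes.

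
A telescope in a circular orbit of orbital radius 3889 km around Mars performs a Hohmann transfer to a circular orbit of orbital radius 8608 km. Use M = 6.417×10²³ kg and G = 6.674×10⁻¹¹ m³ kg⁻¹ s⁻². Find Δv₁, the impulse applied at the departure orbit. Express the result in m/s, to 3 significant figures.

μ = GM = 6.674×10⁻¹¹ × 6.417×10²³ = 4.283×10¹³ m³/s².
r₁ = 3889 km = 3.889×10⁶ m.
r₂ = 8608 km = 8.608×10⁶ m.
Transfer ellipse a_t = (r₁ + r₂)/2 = 6.248×10⁶ m.
At r₁: circular v_c1 = √(μ/r₁) = 3318 m/s; transfer-periapsis v_p = √[μ(2/r₁ − 1/a_t)] = 3895 m/s.
Δv₁ = v_p − v_c1 = 576.5 m/s.

Δv ≈ 576 m/s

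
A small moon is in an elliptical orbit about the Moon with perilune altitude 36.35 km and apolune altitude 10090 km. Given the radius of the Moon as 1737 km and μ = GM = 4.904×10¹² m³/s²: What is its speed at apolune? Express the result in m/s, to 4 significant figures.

v ≈ 328.8 m/s

r_p = 1737 + 36.35 = 1773.3 km = 1.7734×10⁶ m.
r_a = 1737 + 10090 = 11827 km = 1.1827×10⁷ m.
Semi-major axis a = (r_p + r_a)/2 = 6800.2 km = 6.800×10⁶ m.
Vis-viva: v² = μ(2/r − 1/a) = 4.904×10¹² × (1.691×10⁻⁷ − 1.471×10⁻⁷) = 1.081×10⁵ m²/s².
v = 328.8 m/s.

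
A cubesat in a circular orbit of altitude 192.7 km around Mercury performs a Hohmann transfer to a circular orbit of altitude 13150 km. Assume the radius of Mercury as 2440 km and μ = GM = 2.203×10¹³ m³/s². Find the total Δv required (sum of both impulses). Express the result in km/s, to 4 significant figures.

r₁ = 2440 + 192.7 = 2632.7 km = 2.6327×10⁶ m.
r₂ = 2440 + 13150 = 15590 km = 1.5590×10⁷ m.
Transfer ellipse a_t = (r₁ + r₂)/2 = 9.111×10⁶ m.
At r₁: circular v_c1 = √(μ/r₁) = 2893 m/s; transfer-periherm v_p = √[μ(2/r₁ − 1/a_t)] = 3784 m/s.
Δv₁ = v_p − v_c1 = 891.2 m/s.
At r₂: circular v_c2 = √(μ/r₂) = 1189 m/s; transfer-apoherm v_a = √[μ(2/r₂ − 1/a_t)] = 639.0 m/s.
Δv₂ = v_c2 − v_a = 549.7 m/s.
Total Δv = Δv₁ + Δv₂ = 1441 m/s = 1.441 km/s.

Δv_total ≈ 1.441 km/s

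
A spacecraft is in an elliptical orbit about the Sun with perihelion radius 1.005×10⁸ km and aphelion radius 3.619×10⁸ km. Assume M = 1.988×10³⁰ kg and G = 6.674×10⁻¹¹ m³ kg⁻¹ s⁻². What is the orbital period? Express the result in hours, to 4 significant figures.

μ = GM = 6.674×10⁻¹¹ × 1.988×10³⁰ = 1.327×10²⁰ m³/s².
Semi-major axis a = (r_p + r_a)/2 = (1.0050×10⁸ + 3.6190×10⁸)/2 = 2.3120×10⁸ km = 2.312×10¹¹ m.
By Kepler's third law T = 2π√(a³/μ) = 2π × 9.651×10⁶ = 6.064×10⁷ s.
= 16840 hours.

T ≈ 16840 hours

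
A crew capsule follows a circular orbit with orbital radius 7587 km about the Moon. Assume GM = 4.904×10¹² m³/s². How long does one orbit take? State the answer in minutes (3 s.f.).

T ≈ 988 minutes

r = 7587 km = 7.587×10⁶ m.
Kepler's third law: T = 2π√(r³/μ) = 2π√((7.587×10⁶)³ / 4.904×10¹²).
r³/μ = 8.906×10⁷ s², so T = 2π × 9.437×10³ = 5.929×10⁴ s.
Converting: 5.929×10⁴ s ÷ 60.00 = 988.2 minutes.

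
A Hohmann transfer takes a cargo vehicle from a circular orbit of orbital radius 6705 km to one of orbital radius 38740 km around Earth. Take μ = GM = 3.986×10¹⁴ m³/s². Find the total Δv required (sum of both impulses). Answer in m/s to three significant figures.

Δv_total ≈ 3820 m/s

r₁ = 6705 km = 6.705×10⁶ m.
r₂ = 38740 km = 3.874×10⁷ m.
Transfer ellipse a_t = (r₁ + r₂)/2 = 2.272×10⁷ m.
At r₁: circular v_c1 = √(μ/r₁) = 7710 m/s; transfer-perigee v_p = √[μ(2/r₁ − 1/a_t)] = 10070 m/s.
Δv₁ = v_p − v_c1 = 2357 m/s.
At r₂: circular v_c2 = √(μ/r₂) = 3208 m/s; transfer-apogee v_a = √[μ(2/r₂ − 1/a_t)] = 1742 m/s.
Δv₂ = v_c2 − v_a = 1465 m/s.
Total Δv = Δv₁ + Δv₂ = 3822 m/s.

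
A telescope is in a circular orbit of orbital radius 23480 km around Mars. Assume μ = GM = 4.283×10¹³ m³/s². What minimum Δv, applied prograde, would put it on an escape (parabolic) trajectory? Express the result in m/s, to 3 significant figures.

r = 23480 km = 2.348×10⁷ m.
Circular speed v_c = √(μ/r) = 1351 m/s.
Escape speed v_esc = √(2μ/r) = √2 × v_c = 1910 m/s.
Δv = v_esc − v_c = 559.4 m/s.

Δv ≈ 559 m/s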